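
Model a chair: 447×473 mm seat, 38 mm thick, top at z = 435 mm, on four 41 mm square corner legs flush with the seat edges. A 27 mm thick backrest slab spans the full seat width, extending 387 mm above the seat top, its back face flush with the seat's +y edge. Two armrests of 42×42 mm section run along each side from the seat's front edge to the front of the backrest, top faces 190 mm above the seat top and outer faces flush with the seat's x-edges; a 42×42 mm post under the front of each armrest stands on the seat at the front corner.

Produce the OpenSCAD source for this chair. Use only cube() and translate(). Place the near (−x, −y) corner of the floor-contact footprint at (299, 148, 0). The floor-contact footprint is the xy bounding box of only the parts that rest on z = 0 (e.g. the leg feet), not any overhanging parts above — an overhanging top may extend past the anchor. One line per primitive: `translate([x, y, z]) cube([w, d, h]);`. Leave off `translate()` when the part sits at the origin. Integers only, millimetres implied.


translate([299, 148, 397]) cube([447, 473, 38]);
translate([299, 148, 0]) cube([41, 41, 397]);
translate([705, 148, 0]) cube([41, 41, 397]);
translate([299, 580, 0]) cube([41, 41, 397]);
translate([705, 580, 0]) cube([41, 41, 397]);
translate([299, 594, 435]) cube([447, 27, 387]);
translate([299, 148, 583]) cube([42, 446, 42]);
translate([704, 148, 583]) cube([42, 446, 42]);
translate([299, 148, 435]) cube([42, 42, 148]);
translate([704, 148, 435]) cube([42, 42, 148]);


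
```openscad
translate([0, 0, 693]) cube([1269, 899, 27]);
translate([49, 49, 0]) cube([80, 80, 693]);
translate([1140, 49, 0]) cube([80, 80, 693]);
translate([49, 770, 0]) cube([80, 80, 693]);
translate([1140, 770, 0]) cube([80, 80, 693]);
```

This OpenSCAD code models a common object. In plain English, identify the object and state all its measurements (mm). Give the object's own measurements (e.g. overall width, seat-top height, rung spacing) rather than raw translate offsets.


A table: top 1269 mm (x) × 899 mm (y), 27 mm thick, upper face at z = 720 mm, on four 80×80 mm square legs, each inset 49 mm from the nearest pair of top edges from z = 0 to the bottom of the top.


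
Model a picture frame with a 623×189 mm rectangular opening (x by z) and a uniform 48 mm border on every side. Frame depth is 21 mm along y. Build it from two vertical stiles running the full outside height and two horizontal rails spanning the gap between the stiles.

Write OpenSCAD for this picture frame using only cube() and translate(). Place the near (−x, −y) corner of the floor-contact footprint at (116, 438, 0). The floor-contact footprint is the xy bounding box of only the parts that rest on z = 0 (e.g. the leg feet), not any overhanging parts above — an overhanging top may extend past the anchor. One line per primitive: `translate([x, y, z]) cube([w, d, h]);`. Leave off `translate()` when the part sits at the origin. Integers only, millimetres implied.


translate([116, 438, 0]) cube([48, 21, 285]);
translate([787, 438, 0]) cube([48, 21, 285]);
translate([164, 438, 0]) cube([623, 21, 48]);
translate([164, 438, 237]) cube([623, 21, 48]);


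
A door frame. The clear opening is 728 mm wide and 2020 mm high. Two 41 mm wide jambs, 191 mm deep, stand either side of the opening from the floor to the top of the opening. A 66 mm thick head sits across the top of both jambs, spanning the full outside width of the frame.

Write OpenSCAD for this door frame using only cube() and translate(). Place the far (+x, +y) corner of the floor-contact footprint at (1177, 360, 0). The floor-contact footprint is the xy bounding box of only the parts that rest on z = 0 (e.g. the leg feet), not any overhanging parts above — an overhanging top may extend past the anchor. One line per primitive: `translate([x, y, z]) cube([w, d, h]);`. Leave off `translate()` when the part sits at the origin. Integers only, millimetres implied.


translate([367, 169, 0]) cube([41, 191, 2020]);
translate([1136, 169, 0]) cube([41, 191, 2020]);
translate([367, 169, 2020]) cube([810, 191, 66]);


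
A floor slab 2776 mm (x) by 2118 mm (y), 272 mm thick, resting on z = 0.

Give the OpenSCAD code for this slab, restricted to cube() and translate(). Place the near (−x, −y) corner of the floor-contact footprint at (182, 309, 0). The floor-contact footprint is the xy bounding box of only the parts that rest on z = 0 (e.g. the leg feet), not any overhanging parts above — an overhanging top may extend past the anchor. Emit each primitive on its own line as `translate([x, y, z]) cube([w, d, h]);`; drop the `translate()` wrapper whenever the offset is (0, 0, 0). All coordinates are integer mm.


translate([182, 309, 0]) cube([2776, 2118, 272]);


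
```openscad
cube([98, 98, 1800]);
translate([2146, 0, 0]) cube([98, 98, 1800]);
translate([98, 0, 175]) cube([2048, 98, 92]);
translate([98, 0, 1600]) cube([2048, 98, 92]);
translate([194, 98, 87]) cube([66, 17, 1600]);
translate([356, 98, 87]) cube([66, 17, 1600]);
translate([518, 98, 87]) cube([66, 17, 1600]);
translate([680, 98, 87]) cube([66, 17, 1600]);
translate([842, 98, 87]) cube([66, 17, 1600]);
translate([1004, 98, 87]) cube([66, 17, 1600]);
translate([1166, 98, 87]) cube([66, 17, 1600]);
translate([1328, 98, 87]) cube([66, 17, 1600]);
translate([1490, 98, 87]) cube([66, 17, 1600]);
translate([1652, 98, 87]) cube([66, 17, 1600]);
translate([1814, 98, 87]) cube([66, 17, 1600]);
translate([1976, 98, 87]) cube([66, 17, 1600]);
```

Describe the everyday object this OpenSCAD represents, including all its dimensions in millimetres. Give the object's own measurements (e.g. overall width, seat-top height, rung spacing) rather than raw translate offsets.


A fence section. Two 98×98 mm posts, 1800 mm tall, stand on the floor with a clear span of 2048 mm between their inner faces. Two horizontal rails of 98×92 mm section span the gap between the posts with their undersides at z = 175 mm and z = 1600 mm, flush with the posts' −y face. 12 pickets, each 66 mm wide, 17 mm thick and 1600 mm tall, are fixed to the +y face of the rails with their bottoms at z = 87 mm, spaced across the span with a 96 mm gap after the −x post and between neighbouring pickets, with 104 mm left before the +x post.


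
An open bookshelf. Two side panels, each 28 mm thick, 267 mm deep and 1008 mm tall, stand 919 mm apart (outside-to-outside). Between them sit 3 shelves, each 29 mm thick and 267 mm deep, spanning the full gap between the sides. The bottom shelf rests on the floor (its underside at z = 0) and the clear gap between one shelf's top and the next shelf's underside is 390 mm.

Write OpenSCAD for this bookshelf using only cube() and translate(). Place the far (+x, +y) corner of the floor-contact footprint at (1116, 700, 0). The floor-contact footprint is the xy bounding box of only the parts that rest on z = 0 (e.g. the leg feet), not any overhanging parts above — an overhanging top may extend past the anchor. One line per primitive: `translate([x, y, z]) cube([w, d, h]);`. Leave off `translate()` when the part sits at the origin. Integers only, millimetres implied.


translate([197, 433, 0]) cube([28, 267, 1008]);
translate([1088, 433, 0]) cube([28, 267, 1008]);
translate([225, 433, 0]) cube([863, 267, 29]);
translate([225, 433, 419]) cube([863, 267, 29]);
translate([225, 433, 838]) cube([863, 267, 29]);


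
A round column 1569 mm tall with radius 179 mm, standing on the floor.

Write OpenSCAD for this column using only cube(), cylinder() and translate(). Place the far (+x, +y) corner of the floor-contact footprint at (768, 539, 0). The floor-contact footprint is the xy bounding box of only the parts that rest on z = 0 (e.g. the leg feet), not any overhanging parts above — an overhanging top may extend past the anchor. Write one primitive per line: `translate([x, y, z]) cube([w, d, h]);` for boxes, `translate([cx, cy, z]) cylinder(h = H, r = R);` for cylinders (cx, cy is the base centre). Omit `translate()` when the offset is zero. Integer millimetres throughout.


translate([589, 360, 0]) cylinder(h = 1569, r = 179);


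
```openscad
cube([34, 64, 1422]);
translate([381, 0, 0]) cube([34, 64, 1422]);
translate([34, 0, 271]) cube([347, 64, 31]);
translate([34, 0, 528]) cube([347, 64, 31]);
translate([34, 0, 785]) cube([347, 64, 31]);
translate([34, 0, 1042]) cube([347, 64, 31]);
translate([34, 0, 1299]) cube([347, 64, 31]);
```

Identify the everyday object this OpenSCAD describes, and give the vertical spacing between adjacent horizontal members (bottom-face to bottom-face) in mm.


A ladder. The rung spacing is 257 mm.

Two tall 34×64 posts with 5 short bars between them — a ladder. Adjacent rungs sit at z = 271 and z = 528, so the spacing is 528 − 271 = 257 mm.


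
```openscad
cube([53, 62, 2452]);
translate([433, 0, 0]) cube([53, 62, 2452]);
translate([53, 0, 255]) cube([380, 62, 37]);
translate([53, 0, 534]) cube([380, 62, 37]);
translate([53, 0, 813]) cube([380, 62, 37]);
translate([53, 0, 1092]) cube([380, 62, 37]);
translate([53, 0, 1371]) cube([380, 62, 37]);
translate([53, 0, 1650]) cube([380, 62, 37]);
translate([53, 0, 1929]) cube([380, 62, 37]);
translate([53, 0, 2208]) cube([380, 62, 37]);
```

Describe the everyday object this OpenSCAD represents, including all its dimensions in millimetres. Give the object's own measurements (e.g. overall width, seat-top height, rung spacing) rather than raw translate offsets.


A straight ladder. Two 53×62 mm vertical rails, 2452 mm tall, stand 486 mm apart (outside-to-outside) with their front faces coplanar on the −y side. 8 rungs, each 62 mm deep and 37 mm tall, span between the inner faces of the rails, front faces flush with the rails. The lowest rung's underside is at z = 255 mm and rungs are spaced 279 mm apart (underside to underside).


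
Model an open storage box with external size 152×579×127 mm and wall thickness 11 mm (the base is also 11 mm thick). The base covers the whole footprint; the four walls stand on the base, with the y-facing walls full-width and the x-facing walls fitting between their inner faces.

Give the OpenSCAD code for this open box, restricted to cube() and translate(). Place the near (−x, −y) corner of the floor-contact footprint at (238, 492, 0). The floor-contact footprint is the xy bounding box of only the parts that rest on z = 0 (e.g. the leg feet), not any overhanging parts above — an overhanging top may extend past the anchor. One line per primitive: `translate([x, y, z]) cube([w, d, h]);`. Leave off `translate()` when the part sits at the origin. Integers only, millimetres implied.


translate([238, 492, 0]) cube([152, 579, 11]);
translate([238, 492, 11]) cube([152, 11, 116]);
translate([238, 1060, 11]) cube([152, 11, 116]);
translate([238, 503, 11]) cube([11, 557, 116]);
translate([379, 503, 11]) cube([11, 557, 116]);


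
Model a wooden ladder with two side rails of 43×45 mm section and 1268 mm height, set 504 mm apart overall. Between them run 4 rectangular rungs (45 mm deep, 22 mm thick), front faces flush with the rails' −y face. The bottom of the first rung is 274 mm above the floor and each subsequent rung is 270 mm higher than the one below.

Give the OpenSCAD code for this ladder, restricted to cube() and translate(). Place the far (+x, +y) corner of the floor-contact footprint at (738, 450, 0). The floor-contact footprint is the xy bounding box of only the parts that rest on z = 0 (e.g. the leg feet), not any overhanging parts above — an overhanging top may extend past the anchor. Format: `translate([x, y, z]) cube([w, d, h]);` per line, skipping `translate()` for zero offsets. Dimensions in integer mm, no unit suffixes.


// rung span = 504 - 2*43 = 418
// rung[k] z = 274 + k*270
translate([234, 405, 0]) cube([43, 45, 1268]);
translate([695, 405, 0]) cube([43, 45, 1268]);
translate([277, 405, 274]) cube([418, 45, 22]);
translate([277, 405, 544]) cube([418, 45, 22]);
translate([277, 405, 814]) cube([418, 45, 22]);
translate([277, 405, 1084]) cube([418, 45, 22]);


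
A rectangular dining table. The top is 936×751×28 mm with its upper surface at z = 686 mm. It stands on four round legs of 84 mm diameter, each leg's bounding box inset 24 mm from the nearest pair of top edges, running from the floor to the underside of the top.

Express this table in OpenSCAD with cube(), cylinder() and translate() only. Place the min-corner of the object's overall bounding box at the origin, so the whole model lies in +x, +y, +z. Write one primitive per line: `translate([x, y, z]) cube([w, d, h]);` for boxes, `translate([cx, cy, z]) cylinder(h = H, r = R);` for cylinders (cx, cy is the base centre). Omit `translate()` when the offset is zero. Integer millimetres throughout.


translate([0, 0, 658]) cube([936, 751, 28]);
translate([66, 66, 0]) cylinder(h = 658, r = 42);
translate([870, 66, 0]) cylinder(h = 658, r = 42);
translate([66, 685, 0]) cylinder(h = 658, r = 42);
translate([870, 685, 0]) cylinder(h = 658, r = 42);


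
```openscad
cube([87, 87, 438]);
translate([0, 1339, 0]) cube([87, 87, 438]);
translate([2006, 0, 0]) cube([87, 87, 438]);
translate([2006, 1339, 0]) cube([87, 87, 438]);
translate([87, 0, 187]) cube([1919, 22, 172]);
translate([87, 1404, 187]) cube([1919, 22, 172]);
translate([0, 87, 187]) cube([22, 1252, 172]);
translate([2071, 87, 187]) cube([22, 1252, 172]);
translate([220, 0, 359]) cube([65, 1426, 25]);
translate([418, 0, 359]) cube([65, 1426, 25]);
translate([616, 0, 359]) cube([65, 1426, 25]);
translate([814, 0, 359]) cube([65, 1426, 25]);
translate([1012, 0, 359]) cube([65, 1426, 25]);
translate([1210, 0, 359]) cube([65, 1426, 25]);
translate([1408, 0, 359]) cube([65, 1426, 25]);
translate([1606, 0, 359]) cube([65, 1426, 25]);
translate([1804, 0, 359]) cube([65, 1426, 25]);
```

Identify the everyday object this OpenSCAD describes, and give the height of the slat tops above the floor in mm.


A bed frame. The slat-top height is 384 mm.

Four posts, four rails, and a row of slats — a bed frame. Slats sit on the rails at z = 187 + 172 = 359; with slat thickness 25, the top is 384 mm.


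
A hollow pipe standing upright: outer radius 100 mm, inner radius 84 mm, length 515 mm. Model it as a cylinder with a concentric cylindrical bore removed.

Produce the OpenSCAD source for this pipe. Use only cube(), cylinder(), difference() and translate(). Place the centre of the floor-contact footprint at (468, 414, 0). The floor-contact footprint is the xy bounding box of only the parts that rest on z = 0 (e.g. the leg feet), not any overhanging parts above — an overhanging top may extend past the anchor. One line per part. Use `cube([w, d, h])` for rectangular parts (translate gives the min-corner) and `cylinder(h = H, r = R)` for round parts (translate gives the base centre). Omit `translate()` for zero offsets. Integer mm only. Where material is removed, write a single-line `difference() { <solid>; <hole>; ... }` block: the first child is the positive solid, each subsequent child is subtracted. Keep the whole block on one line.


difference() { translate([468, 414, 0]) cylinder(h = 515, r = 100); translate([468, 414, 0]) cylinder(h = 515, r = 84); }


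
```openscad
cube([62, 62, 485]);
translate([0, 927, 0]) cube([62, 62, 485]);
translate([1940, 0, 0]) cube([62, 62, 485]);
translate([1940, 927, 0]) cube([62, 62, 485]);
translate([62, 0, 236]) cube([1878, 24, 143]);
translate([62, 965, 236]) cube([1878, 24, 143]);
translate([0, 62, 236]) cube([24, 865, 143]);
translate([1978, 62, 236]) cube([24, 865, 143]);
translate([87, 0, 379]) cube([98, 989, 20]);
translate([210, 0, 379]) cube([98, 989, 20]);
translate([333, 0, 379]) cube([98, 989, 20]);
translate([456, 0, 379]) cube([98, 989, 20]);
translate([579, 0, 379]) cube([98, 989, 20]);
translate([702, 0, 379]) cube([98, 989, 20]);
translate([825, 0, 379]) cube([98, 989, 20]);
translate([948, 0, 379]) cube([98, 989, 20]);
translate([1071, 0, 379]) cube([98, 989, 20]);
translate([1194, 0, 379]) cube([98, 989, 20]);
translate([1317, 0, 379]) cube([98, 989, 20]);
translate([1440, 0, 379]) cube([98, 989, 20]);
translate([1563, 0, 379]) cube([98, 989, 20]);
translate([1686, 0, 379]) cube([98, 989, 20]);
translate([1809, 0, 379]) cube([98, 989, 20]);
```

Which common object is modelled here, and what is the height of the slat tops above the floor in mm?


A bed frame. The slat-top height is 399 mm.

Four posts, four rails, and a row of slats — a bed frame. Slats sit on the rails at z = 236 + 143 = 379; with slat thickness 20, the top is 399 mm.


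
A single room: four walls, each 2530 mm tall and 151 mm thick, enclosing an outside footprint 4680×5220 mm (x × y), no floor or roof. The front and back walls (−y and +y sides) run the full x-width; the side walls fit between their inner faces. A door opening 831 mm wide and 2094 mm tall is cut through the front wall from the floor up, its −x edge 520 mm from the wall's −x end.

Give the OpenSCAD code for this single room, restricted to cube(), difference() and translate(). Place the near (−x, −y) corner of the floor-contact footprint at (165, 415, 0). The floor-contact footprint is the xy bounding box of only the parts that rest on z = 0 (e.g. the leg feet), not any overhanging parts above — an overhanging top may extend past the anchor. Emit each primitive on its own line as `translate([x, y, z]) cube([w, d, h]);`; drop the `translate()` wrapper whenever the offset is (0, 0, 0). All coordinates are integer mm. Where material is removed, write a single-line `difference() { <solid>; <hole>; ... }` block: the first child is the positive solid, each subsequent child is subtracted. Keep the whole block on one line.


difference() { translate([165, 415, 0]) cube([4680, 151, 2530]); translate([685, 415, 0]) cube([831, 151, 2094]); }
translate([165, 5484, 0]) cube([4680, 151, 2530]);
translate([165, 566, 0]) cube([151, 4918, 2530]);
translate([4694, 566, 0]) cube([151, 4918, 2530]);


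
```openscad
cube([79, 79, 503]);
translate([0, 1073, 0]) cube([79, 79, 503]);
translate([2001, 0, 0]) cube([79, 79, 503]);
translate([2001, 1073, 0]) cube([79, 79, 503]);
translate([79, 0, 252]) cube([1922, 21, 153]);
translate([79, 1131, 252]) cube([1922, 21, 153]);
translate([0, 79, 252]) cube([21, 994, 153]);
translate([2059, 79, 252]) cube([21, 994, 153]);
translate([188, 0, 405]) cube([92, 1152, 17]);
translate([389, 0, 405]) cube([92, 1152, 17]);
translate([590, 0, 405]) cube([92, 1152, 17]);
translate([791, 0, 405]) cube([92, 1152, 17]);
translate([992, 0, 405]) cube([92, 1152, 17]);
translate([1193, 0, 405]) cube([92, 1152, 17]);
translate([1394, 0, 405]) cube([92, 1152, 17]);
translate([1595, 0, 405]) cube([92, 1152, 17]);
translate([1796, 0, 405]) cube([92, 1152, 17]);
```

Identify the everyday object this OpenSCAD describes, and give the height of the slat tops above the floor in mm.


A bed frame. The slat-top height is 422 mm.

Four posts, four rails, and a row of slats — a bed frame. Slats sit on the rails at z = 252 + 153 = 405; with slat thickness 17, the top is 422 mm.


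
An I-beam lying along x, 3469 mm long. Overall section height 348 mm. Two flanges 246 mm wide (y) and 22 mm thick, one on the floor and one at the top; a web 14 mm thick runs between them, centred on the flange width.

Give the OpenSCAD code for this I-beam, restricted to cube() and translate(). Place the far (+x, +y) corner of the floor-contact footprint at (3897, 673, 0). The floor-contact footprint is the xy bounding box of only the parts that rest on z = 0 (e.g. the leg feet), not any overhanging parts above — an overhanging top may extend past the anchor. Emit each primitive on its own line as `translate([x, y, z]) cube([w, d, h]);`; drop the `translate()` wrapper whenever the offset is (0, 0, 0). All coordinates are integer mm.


translate([428, 427, 0]) cube([3469, 246, 22]);
translate([428, 543, 22]) cube([3469, 14, 304]);
translate([428, 427, 326]) cube([3469, 246, 22]);


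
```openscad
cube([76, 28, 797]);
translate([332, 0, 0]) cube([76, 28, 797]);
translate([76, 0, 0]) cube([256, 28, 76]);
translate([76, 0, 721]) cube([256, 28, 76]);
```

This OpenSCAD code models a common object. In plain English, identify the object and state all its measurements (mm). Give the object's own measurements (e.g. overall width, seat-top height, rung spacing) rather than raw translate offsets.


A rectangular picture frame lying in the x–z plane (depth along y). The opening is 256 mm wide (x) by 645 mm tall (z), surrounded by a border 76 mm wide on all four sides. The frame is 28 mm deep and is made of two full-height vertical stiles with two horizontal rails fitted between them.


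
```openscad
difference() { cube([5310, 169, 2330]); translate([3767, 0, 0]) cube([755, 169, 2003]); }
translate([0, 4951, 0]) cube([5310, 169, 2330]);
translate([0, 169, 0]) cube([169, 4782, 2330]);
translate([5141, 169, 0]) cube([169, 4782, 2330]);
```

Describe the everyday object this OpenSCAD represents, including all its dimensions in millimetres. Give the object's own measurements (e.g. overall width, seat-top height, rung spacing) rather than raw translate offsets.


A single room: four walls, each 2330 mm tall and 169 mm thick, enclosing an outside footprint 5310×5120 mm (x × y), no floor or roof. The front and back walls (−y and +y sides) run the full x-width; the side walls fit between their inner faces. A door opening 755 mm wide and 2003 mm tall is cut through the front wall from the floor up, its −x edge 3767 mm from the wall's −x end.


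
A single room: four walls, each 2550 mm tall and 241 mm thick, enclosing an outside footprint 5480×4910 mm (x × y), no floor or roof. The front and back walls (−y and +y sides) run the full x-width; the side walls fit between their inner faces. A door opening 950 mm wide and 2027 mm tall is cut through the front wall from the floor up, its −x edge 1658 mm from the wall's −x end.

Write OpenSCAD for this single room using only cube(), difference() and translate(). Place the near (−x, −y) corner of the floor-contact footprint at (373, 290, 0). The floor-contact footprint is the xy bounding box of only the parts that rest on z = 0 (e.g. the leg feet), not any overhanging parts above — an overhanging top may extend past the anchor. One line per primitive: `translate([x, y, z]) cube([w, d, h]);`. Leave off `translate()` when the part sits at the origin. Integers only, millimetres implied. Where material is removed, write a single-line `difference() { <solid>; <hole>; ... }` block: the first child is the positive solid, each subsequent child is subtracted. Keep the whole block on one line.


difference() { translate([373, 290, 0]) cube([5480, 241, 2550]); translate([2031, 290, 0]) cube([950, 241, 2027]); }
translate([373, 4959, 0]) cube([5480, 241, 2550]);
translate([373, 531, 0]) cube([241, 4428, 2550]);
translate([5612, 531, 0]) cube([241, 4428, 2550]);


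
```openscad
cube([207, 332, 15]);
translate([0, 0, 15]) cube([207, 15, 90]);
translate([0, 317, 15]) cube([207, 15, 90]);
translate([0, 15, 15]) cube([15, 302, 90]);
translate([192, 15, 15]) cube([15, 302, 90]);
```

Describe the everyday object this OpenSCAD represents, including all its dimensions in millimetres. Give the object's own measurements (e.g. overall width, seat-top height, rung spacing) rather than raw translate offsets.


An open-topped rectangular box: outside dimensions 207×332×105 mm, with a uniform wall and base thickness of 15 mm. The base is a full 207×332 slab on the floor; four walls sit on top of the base. The front and back walls (the −y and +y sides) span the full width; the two side walls fit between them.


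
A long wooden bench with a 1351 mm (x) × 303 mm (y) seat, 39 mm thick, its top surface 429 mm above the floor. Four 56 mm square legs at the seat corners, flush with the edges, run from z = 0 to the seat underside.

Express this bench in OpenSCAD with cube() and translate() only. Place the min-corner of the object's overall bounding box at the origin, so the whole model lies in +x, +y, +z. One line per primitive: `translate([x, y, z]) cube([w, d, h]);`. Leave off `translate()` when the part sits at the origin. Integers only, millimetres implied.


translate([0, 0, 390]) cube([1351, 303, 39]);
cube([56, 56, 390]);
translate([0, 247, 0]) cube([56, 56, 390]);
translate([1295, 0, 0]) cube([56, 56, 390]);
translate([1295, 247, 0]) cube([56, 56, 390]);


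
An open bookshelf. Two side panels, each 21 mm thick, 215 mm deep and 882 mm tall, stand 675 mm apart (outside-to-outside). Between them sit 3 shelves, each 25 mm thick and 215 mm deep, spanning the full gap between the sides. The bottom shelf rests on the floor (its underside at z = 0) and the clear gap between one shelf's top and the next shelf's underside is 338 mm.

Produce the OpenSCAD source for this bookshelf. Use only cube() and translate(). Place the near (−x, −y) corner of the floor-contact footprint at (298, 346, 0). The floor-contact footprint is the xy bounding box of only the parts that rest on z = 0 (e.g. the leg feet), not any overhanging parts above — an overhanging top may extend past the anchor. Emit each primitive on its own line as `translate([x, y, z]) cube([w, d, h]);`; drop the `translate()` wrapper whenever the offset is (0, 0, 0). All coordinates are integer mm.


translate([298, 346, 0]) cube([21, 215, 882]);
translate([952, 346, 0]) cube([21, 215, 882]);
translate([319, 346, 0]) cube([633, 215, 25]);
translate([319, 346, 363]) cube([633, 215, 25]);
translate([319, 346, 726]) cube([633, 215, 25]);


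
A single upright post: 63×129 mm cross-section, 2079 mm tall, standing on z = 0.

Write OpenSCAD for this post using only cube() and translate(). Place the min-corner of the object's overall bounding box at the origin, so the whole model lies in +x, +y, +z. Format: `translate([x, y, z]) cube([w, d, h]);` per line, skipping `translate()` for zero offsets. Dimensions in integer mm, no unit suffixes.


cube([63, 129, 2079]);


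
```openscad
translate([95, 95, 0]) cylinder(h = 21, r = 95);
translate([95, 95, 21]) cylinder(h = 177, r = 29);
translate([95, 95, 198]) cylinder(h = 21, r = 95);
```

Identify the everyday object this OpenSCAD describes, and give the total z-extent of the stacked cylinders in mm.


A spool. The overall height is 219 mm.

Three coaxial cylinders, large–small–large — a spool. Two 21 mm flanges and a 177 mm core give 21 + 177 + 21 = 219 mm.


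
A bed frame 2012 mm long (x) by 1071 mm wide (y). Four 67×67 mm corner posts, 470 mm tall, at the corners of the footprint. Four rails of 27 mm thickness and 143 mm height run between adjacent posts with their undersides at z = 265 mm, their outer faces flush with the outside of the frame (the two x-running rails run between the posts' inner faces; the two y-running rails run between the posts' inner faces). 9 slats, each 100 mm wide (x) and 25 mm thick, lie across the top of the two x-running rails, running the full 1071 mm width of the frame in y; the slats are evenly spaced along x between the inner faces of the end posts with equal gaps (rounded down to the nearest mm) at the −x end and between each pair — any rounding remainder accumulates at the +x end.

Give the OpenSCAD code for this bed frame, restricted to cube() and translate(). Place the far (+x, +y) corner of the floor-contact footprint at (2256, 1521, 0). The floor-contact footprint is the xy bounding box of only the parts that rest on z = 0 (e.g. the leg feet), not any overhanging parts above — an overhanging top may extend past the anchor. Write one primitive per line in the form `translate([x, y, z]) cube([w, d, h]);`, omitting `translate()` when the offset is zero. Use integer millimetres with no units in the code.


translate([244, 450, 0]) cube([67, 67, 470]);
translate([244, 1454, 0]) cube([67, 67, 470]);
translate([2189, 450, 0]) cube([67, 67, 470]);
translate([2189, 1454, 0]) cube([67, 67, 470]);
translate([311, 450, 265]) cube([1878, 27, 143]);
translate([311, 1494, 265]) cube([1878, 27, 143]);
translate([244, 517, 265]) cube([27, 937, 143]);
translate([2229, 517, 265]) cube([27, 937, 143]);
translate([408, 450, 408]) cube([100, 1071, 25]);
translate([605, 450, 408]) cube([100, 1071, 25]);
translate([802, 450, 408]) cube([100, 1071, 25]);
translate([999, 450, 408]) cube([100, 1071, 25]);
translate([1196, 450, 408]) cube([100, 1071, 25]);
translate([1393, 450, 408]) cube([100, 1071, 25]);
translate([1590, 450, 408]) cube([100, 1071, 25]);
translate([1787, 450, 408]) cube([100, 1071, 25]);
translate([1984, 450, 408]) cube([100, 1071, 25]);


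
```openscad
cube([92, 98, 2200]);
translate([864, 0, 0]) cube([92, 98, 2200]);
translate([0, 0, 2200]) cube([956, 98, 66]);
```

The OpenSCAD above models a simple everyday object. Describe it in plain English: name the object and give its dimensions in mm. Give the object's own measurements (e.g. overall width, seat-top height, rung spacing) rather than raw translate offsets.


A door frame. The clear opening is 772 mm wide and 2200 mm high. Two 92 mm wide jambs, 98 mm deep, stand either side of the opening from the floor to the top of the opening. A 66 mm thick head sits across the top of both jambs, spanning the full outside width of the frame.


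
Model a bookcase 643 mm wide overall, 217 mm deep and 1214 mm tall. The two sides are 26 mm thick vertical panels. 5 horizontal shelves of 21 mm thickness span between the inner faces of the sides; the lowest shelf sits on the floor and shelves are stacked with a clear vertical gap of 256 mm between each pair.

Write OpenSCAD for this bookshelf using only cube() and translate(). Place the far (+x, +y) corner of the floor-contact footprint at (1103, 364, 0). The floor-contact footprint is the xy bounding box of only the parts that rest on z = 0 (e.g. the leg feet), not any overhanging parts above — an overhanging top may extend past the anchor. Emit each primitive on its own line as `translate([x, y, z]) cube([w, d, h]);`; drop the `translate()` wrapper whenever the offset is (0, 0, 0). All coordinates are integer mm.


translate([460, 147, 0]) cube([26, 217, 1214]);
translate([1077, 147, 0]) cube([26, 217, 1214]);
translate([486, 147, 0]) cube([591, 217, 21]);
translate([486, 147, 277]) cube([591, 217, 21]);
translate([486, 147, 554]) cube([591, 217, 21]);
translate([486, 147, 831]) cube([591, 217, 21]);
translate([486, 147, 1108]) cube([591, 217, 21]);


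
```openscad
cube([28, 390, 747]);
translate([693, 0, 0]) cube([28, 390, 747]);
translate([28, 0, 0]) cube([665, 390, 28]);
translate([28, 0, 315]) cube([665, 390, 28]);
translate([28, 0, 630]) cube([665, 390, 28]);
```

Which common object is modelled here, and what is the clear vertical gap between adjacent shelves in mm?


A bookshelf. The clear shelf gap is 287 mm.

Two tall side panels with 3 horizontal boards between them — a bookshelf. The first two shelf undersides are at z = 0 and z = 315; with shelf thickness 28, the clear gap is 315 − 0 − 28 = 287 mm.


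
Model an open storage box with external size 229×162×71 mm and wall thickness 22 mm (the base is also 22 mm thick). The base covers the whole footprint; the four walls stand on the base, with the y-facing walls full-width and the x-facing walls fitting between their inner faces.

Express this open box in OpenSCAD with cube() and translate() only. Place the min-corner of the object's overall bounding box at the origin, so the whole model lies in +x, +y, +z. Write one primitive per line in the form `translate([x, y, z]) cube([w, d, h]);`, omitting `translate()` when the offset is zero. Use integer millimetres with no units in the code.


cube([229, 162, 22]);
translate([0, 0, 22]) cube([229, 22, 49]);
translate([0, 140, 22]) cube([229, 22, 49]);
translate([0, 22, 22]) cube([22, 118, 49]);
translate([207, 22, 22]) cube([22, 118, 49]);


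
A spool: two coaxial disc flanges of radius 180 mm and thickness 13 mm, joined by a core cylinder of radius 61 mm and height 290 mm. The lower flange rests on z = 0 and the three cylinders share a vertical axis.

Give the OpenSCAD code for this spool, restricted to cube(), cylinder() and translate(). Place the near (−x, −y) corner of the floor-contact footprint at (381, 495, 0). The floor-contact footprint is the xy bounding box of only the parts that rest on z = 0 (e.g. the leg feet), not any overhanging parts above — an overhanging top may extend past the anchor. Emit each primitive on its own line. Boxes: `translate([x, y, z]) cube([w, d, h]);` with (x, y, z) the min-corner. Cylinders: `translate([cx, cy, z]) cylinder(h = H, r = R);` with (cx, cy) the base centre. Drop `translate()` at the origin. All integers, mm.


translate([561, 675, 0]) cylinder(h = 13, r = 180);
translate([561, 675, 13]) cylinder(h = 290, r = 61);
translate([561, 675, 303]) cylinder(h = 13, r = 180);


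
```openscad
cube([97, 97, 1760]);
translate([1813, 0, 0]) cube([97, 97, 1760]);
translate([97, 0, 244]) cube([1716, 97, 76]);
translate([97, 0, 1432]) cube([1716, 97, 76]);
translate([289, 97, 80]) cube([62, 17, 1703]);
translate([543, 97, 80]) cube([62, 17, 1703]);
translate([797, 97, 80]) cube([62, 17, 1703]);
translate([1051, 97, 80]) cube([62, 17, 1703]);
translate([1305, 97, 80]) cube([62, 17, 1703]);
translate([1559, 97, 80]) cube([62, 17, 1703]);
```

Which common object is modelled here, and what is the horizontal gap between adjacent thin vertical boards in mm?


A fence section. The picket gap is 192 mm.

Two posts, two rails, 6 pickets — a fence section. Span 1716 mm holds 6 pickets of 62 mm with 7 equal gaps: ⌊(1716 − 6·62) / 7⌋ = 192 mm.


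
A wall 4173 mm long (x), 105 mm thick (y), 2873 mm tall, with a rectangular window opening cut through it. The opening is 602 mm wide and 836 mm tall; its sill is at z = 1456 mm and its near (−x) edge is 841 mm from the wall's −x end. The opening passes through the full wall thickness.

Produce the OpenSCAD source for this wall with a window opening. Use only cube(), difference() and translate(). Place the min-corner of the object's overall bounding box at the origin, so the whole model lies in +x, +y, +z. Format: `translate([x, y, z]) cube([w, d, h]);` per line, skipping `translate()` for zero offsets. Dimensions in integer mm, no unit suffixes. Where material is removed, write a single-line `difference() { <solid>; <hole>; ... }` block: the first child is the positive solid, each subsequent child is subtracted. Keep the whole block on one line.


difference() { cube([4173, 105, 2873]); translate([841, 0, 1456]) cube([602, 105, 836]); }


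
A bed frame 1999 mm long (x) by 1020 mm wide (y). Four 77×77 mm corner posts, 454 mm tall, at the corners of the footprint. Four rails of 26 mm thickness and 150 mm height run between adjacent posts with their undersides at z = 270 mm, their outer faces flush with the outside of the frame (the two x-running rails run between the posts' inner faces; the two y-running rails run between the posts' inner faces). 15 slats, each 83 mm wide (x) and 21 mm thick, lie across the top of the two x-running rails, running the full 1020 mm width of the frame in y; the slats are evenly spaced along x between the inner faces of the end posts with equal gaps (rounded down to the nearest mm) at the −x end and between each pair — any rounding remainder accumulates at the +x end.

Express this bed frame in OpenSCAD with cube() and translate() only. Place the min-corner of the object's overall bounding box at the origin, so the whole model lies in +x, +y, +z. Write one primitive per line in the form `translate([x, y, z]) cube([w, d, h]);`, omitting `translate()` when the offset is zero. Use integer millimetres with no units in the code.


cube([77, 77, 454]);
translate([0, 943, 0]) cube([77, 77, 454]);
translate([1922, 0, 0]) cube([77, 77, 454]);
translate([1922, 943, 0]) cube([77, 77, 454]);
translate([77, 0, 270]) cube([1845, 26, 150]);
translate([77, 994, 270]) cube([1845, 26, 150]);
translate([0, 77, 270]) cube([26, 866, 150]);
translate([1973, 77, 270]) cube([26, 866, 150]);
translate([114, 0, 420]) cube([83, 1020, 21]);
translate([234, 0, 420]) cube([83, 1020, 21]);
translate([354, 0, 420]) cube([83, 1020, 21]);
translate([474, 0, 420]) cube([83, 1020, 21]);
translate([594, 0, 420]) cube([83, 1020, 21]);
translate([714, 0, 420]) cube([83, 1020, 21]);
translate([834, 0, 420]) cube([83, 1020, 21]);
translate([954, 0, 420]) cube([83, 1020, 21]);
translate([1074, 0, 420]) cube([83, 1020, 21]);
translate([1194, 0, 420]) cube([83, 1020, 21]);
translate([1314, 0, 420]) cube([83, 1020, 21]);
translate([1434, 0, 420]) cube([83, 1020, 21]);
translate([1554, 0, 420]) cube([83, 1020, 21]);
translate([1674, 0, 420]) cube([83, 1020, 21]);
translate([1794, 0, 420]) cube([83, 1020, 21]);


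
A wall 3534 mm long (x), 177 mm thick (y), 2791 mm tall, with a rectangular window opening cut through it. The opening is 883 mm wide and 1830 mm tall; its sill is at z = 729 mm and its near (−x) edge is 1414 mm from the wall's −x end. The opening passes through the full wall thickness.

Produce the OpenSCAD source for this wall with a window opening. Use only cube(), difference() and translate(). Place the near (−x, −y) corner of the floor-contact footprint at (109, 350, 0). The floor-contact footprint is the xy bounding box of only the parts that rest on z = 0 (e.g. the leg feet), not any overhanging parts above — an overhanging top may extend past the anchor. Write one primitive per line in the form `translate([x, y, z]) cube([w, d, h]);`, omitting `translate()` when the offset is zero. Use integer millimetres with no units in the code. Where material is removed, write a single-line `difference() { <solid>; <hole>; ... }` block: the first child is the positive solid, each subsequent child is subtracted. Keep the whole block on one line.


difference() { translate([109, 350, 0]) cube([3534, 177, 2791]); translate([1523, 350, 729]) cube([883, 177, 1830]); }


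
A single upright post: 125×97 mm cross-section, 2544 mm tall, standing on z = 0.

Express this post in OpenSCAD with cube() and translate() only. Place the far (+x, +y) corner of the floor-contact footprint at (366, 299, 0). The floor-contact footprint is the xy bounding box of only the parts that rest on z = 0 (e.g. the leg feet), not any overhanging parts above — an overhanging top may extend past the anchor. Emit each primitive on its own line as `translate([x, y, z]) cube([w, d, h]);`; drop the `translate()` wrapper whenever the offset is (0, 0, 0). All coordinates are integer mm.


translate([241, 202, 0]) cube([125, 97, 2544]);


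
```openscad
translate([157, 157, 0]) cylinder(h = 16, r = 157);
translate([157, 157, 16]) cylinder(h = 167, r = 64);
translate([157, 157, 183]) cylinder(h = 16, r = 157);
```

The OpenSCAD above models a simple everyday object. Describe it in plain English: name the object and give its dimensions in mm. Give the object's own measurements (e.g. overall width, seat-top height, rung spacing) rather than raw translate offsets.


A spool: two coaxial disc flanges of radius 157 mm and thickness 16 mm, joined by a core cylinder of radius 64 mm and height 167 mm. The lower flange rests on z = 0 and the three cylinders share a vertical axis.


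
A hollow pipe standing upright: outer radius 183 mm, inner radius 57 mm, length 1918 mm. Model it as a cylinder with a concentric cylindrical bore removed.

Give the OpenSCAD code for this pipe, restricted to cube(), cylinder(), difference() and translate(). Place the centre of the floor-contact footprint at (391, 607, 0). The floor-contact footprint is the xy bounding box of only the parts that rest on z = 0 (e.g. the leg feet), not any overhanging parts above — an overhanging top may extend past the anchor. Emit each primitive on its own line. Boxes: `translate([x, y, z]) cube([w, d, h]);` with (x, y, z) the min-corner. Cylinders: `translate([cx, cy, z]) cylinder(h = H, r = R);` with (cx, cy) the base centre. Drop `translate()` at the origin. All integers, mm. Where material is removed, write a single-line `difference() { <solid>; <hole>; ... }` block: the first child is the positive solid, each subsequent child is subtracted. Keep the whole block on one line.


difference() { translate([391, 607, 0]) cylinder(h = 1918, r = 183); translate([391, 607, 0]) cylinder(h = 1918, r = 57); }
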